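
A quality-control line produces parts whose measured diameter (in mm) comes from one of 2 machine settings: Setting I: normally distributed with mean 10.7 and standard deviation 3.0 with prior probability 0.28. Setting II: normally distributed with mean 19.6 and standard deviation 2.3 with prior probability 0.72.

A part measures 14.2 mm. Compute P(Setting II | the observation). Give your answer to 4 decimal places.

Posterior ∝ prior × likelihood, so P(k | x) ∝ π_k f_k(x); normalise over all components.
Component likelihoods at x = 14.2 mm:
  L_I = 0.0673329
  L_II = 0.0110206
Prior × likelihood for each component:
  π_I·L_I = 0.28 × 0.0673329 = 0.0188532
  π_II·L_II = 0.72 × 0.0110206 = 0.00793481
Denominator: 0.0188532 + 0.00793481 = 0.026788
Responsibility of Setting II: 0.00793481 / 0.026788 ≈ 0.2962

0.2962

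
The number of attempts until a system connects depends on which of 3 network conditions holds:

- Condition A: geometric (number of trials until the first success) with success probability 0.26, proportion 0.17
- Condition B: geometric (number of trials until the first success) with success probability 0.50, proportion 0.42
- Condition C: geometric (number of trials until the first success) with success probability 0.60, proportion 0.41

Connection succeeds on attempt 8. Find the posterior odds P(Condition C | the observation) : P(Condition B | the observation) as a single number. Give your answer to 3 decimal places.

0.246

Since P(k|x) ∝ π_k f_k(x), the posterior odds are π_i f_i(x) / (π_j f_j(x)).
Evaluate each component's likelihood at the observed value:
  L_A = 0.26·(1−0.26)^7 = 0.26·0.121513 = 0.0315933
  L_B = 0.50·(1−0.50)^7 = 0.50·0.0078125 = 0.00390625
  L_C = 0.60·(1−0.60)^7 = 0.60·0.0016384 = 0.00098304
Posterior odds = (π_C·L_C) / (π_B·L_B) = (0.41·0.00098304) / (0.42·0.00390625) = 0.000403046 / 0.00164062 ≈ 0.246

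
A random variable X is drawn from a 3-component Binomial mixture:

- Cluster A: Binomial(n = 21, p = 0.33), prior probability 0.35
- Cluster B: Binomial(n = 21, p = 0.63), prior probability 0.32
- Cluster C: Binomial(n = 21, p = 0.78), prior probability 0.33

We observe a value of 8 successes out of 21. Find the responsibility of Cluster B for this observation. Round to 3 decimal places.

0.067

By Bayes' theorem, P(k | x) = π_k f_k(x) / Σ_j π_j f_j(x).
Evaluate each component's likelihood at the observed value:
  L_A = 0.156901
  L_B = 0.0122996
  L_C = 7.88487e-05
Weight by the priors:
  π_A·L_A = 0.35 × 0.156901 = 0.0549155
  π_B·L_B = 0.32 × 0.0122996 = 0.00393586
  π_C·L_C = 0.33 × 7.88487e-05 = 2.60201e-05
Normaliser: 0.0549155 + 0.00393586 + 2.60201e-05 = 0.0588774
P(Cluster B | data) = 0.00393586 / 0.0588774 ≈ 0.067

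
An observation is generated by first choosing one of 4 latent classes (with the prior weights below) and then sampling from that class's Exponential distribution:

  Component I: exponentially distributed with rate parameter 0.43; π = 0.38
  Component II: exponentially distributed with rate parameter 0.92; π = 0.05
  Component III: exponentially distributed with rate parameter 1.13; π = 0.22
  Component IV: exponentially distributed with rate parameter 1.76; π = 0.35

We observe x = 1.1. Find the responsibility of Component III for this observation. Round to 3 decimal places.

Posterior ∝ prior × likelihood, so P(k | x) ∝ π_k f_k(x); normalise over all components.
Evaluate each component's likelihood at the observed value:
  L_I = 0.43·e^(−0.43·1.1) = 0.43·e^(−0.4730) = 0.267946
  L_II = 0.92·e^(−0.92·1.1) = 0.92·e^(−1.0120) = 0.334412
  L_III = 1.13·e^(−1.13·1.1) = 1.13·e^(−1.2430) = 0.326025
  L_IV = 1.76·e^(−1.76·1.1) = 1.76·e^(−1.9360) = 0.253933
Weight by the priors:
  π_I·L_I = 0.38 × 0.267946 = 0.101819
  π_II·L_II = 0.05 × 0.334412 = 0.0167206
  π_III·L_III = 0.22 × 0.326025 = 0.0717254
  π_IV·L_IV = 0.35 × 0.253933 = 0.0888764
Marginal: 0.101819 + 0.0167206 + 0.0717254 + 0.0888764 = 0.279142
So the posterior for Component III is 0.0717254 / 0.279142 ≈ 0.257.

0.257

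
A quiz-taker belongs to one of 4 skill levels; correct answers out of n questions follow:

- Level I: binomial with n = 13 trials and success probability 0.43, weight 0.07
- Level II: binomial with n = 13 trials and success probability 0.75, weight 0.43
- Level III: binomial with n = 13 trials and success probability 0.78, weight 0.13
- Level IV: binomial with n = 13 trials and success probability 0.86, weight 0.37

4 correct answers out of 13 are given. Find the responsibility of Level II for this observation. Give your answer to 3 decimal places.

Posterior ∝ prior × likelihood, so P(k | x) ∝ π_k f_k(x); normalise over all components.
Binomial probabilities:
  p_I = 0.155258
  p_II = 0.000863001
  p_III = 0.000319513
  p_IV = 8.08076e-06
Multiply by the mixture weights:
  π_I·p_I = 0.07 × 0.155258 = 0.010868
  π_II·p_II = 0.43 × 0.000863001 = 0.00037109
  π_III·p_III = 0.13 × 0.000319513 = 4.15367e-05
  π_IV·p_IV = 0.37 × 8.08076e-06 = 2.98988e-06
Evidence: 0.010868 + 0.00037109 + 4.15367e-05 + 2.98988e-06 = 0.0112837
So the posterior for Level II is 0.00037109 / 0.0112837 ≈ 0.033.

0.033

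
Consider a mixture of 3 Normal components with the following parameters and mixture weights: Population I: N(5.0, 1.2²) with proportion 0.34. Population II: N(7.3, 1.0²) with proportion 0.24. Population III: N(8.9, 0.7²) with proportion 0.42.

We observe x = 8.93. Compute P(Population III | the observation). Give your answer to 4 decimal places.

0.9023

The responsibility of component k is w_k f_k(x) divided by Σ_j w_j f_j(x).
Evaluate each component's likelihood at the observed value:
  f_I = 0.00155844
  f_II = 0.105675
  f_III = 0.569394
Weight by the priors:
  w_I·f_I = 0.34 × 0.00155844 = 0.000529868
  w_II·f_II = 0.24 × 0.105675 = 0.025362
  w_III·f_III = 0.42 × 0.569394 = 0.239146
Denominator: 0.000529868 + 0.025362 + 0.239146 = 0.265037
P(Population III | data) = 0.239146 / 0.265037 ≈ 0.9023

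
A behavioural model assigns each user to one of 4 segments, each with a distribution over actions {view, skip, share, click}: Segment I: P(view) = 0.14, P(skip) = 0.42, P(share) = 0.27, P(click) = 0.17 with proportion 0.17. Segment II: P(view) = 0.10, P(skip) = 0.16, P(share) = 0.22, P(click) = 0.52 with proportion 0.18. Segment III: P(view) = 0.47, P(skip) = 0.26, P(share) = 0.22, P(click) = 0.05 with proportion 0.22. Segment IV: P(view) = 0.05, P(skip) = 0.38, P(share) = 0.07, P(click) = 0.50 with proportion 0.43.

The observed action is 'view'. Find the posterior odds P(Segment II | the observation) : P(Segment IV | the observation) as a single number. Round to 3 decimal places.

0.837

Posterior odds = (P(Z=i) f_i(x)) / (P(Z=j) f_j(x)); the normalising sum cancels.
Categorical probabilities:
  L_I = P(view | comp) = 0.14
  L_II = P(view | comp) = 0.10
  L_III = P(view | comp) = 0.47
  L_IV = P(view | comp) = 0.05
Odds = (0.18/0.43) × (0.1/0.05) = 0.418605 × 2 ≈ 0.837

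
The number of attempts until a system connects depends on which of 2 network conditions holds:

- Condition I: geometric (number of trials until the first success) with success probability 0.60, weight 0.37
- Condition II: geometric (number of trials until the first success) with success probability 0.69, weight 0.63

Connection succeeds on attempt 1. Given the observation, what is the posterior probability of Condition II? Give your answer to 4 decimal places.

0.6619

P(component k | x) = π_k·f_k(x) / marginal(x), where marginal(x) = Σ_j π_j·f_j(x).
Geometric probabilities:
  L_I = 0.6
  L_II = 0.69
Multiply by the mixture weights:
  π_I·L_I = 0.37 × 0.6 = 0.222
  π_II·L_II = 0.63 × 0.69 = 0.4347
Sum: 0.222 + 0.4347 = 0.6567
P(Condition II | 1) ≈ 0.6619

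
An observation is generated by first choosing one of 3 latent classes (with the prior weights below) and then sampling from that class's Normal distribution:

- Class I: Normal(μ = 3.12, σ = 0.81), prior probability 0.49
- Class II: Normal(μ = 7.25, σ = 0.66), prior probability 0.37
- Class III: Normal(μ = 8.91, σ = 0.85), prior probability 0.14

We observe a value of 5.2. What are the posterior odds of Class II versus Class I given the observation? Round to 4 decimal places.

Since P(k|x) ∝ P(Z=k) f_k(x), the posterior odds are P(Z=i) f_i(x) / (P(Z=j) f_j(x)).
Normal densities:
  p_I = (1/(0.81·√(2π)))·exp(−(5.2−3.12)²/(2·0.81²)) = 0.492521·exp(-3.29706) = 0.0182193
  p_II = (1/(0.66·√(2π)))·exp(−(5.2−7.25)²/(2·0.66²)) = 0.604458·exp(-4.82381) = 0.00485751
  p_III = (1/(0.85·√(2π)))·exp(−(5.2−8.91)²/(2·0.85²)) = 0.469344·exp(-9.52533) = 3.42526e-05
Odds = (0.37/0.49) × (0.00485751/0.0182193) = 0.755102 × 0.266614 ≈ 0.2013

0.2013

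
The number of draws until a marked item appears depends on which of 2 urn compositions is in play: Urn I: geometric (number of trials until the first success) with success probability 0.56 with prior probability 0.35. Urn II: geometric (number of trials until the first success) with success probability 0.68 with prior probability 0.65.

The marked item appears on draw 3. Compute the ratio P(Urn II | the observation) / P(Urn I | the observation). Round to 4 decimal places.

1.1928

The posterior odds equal the prior odds times the likelihood ratio: (w_i/w_j)·(f_i(x)/f_j(x)).
Geometric probabilities:
  p_I = 0.56·(1−0.56)^2 = 0.56·0.1936 = 0.108416
  p_II = 0.68·(1−0.68)^2 = 0.68·0.1024 = 0.069632
0.0452608 / 0.0379456 ≈ 1.1928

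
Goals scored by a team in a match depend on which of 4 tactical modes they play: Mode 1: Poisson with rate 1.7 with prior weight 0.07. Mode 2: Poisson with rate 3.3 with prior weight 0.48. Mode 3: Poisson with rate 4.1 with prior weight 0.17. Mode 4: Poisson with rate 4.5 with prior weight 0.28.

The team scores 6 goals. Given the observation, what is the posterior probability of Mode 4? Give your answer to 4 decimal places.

0.4140

Posterior ∝ prior × likelihood, so P(k | x) ∝ π_k f_k(x); normalise over all components.
Component likelihoods at x = 6 goals:
  L_1 = 0.00612436
  L_2 = 0.0661575
  L_3 = 0.109336
  L_4 = 0.12812
Unnormalised posteriors:
  π_1·L_1 = 0.07 × 0.00612436 = 0.000428705
  π_2·L_2 = 0.48 × 0.0661575 = 0.0317556
  π_3·L_3 = 0.17 × 0.109336 = 0.0185871
  π_4·L_4 = 0.28 × 0.12812 = 0.0358736
Sum: 0.000428705 + 0.0317556 + 0.0185871 + 0.0358736 = 0.0866451
P(Mode 4 | the observation) ≈ 0.4140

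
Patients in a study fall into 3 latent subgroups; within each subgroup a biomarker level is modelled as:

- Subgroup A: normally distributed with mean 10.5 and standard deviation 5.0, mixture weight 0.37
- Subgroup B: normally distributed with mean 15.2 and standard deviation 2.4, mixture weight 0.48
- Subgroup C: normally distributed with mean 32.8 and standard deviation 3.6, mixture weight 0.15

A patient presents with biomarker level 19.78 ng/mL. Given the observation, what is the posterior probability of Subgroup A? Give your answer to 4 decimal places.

0.2895

Apply Bayes' rule: the posterior for each component is proportional to its prior times its likelihood at x.
Evaluate each component's likelihood at the observed value:
  p_A = 0.0142536
  p_B = 0.0269095
  p_C = 0.000160052
Prior × likelihood for each component:
  π_A·p_A = 0.37 × 0.0142536 = 0.00527384
  π_B·p_B = 0.48 × 0.0269095 = 0.0129166
  π_C·p_C = 0.15 × 0.000160052 = 2.40078e-05
Denominator: 0.00527384 + 0.0129166 + 2.40078e-05 = 0.0182144
So the posterior for Subgroup A is 0.00527384 / 0.0182144 ≈ 0.2895.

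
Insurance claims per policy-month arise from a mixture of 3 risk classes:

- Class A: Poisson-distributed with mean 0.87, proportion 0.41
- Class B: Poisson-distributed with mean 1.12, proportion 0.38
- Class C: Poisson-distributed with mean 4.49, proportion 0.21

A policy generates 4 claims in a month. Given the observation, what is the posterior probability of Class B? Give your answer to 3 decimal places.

0.156

Posterior ∝ prior × likelihood, so P(k | x) ∝ P(Z=k) f_k(x); normalise over all components.
Evaluate each component's likelihood at the observed value:
  f_A = 0.0100007
  f_B = 0.021392
  f_C = 0.190017
Weight by the priors:
  P(Z=A)·f_A = 0.41 × 0.0100007 = 0.00410028
  P(Z=B)·f_B = 0.38 × 0.021392 = 0.00812895
  P(Z=C)·f_C = 0.21 × 0.190017 = 0.0399035
Sum: 0.00410028 + 0.00812895 + 0.0399035 = 0.0521328
So the posterior for Class B is 0.00812895 / 0.0521328 ≈ 0.156.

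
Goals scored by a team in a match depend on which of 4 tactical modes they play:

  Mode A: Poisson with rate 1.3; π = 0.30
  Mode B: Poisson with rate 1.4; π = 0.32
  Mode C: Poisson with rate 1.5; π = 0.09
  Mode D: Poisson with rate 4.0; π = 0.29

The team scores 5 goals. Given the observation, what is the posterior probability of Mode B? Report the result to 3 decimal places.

By Bayes' theorem, P(k | x) = π_k f_k(x) / Σ_j π_j f_j(x).
Poisson probabilities:
  p_A = 0.00843243
  p_B = 0.0110521
  p_C = 0.01412
  p_D = 0.156293
Unnormalised posteriors:
  π_A·p_A = 0.30 × 0.00843243 = 0.00252973
  π_B·p_B = 0.32 × 0.0110521 = 0.00353669
  π_C·p_C = 0.09 × 0.01412 = 0.0012708
  π_D·p_D = 0.29 × 0.156293 = 0.0453251
Evidence: 0.00252973 + 0.00353669 + 0.0012708 + 0.0453251 = 0.0526623
Responsibility of Mode B: 0.00353669 / 0.0526623 ≈ 0.067

0.067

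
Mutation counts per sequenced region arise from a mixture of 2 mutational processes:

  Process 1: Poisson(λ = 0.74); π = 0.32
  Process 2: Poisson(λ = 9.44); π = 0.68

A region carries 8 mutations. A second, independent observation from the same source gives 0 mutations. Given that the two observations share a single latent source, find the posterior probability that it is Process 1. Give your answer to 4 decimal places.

0.0236

The responsibility of component k is π_k f_k(x) divided by Σ_j π_j f_j(x).
Since both observations come from the same component, the likelihood for component k is f_k(x₁)·f_k(x₂).
  f_1 = [e^(−0.74)·0.74^8/8! = 1.06403e-06] × [0.477114] = 5.07665e-07
  f_2 = [e^(−9.44)·9.44^8/8! = 0.124313] × [7.94804e-05] = 9.88042e-06
Prior × likelihood for each component:
  π_1·f_1 = 0.32 × 5.07665e-07 = 1.62453e-07
  π_2·f_2 = 0.68 × 9.88042e-06 = 6.71869e-06
Marginal: 1.62453e-07 + 6.71869e-06 = 6.88114e-06
P(Process 1 | x) ≈ 0.0236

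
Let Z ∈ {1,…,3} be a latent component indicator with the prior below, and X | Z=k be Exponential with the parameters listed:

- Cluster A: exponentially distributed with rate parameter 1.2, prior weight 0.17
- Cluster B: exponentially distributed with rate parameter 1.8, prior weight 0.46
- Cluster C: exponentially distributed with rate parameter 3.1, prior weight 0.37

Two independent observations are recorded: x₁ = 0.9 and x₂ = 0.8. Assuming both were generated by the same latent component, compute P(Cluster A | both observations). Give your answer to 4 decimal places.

Apply Bayes' rule: the posterior for each component is proportional to its prior times its likelihood at x.
Since both observations come from the same component, the likelihood for component k is f_k(x₁)·f_k(x₂).
  f_A = [1.2·e^(−1.2·0.9) = 1.2·e^(−1.0800) = 0.407515] × [0.459471] = 0.187241
  f_B = [1.8·e^(−1.8·0.9) = 1.8·e^(−1.6200) = 0.356218] × [0.42647] = 0.151916
  f_C = [3.1·e^(−3.1·0.9) = 3.1·e^(−2.7900) = 0.190406] × [0.259604] = 0.0494301
Weight by the priors:
  π_A·f_A = 0.17 × 0.187241 = 0.031831
  π_B·f_B = 0.46 × 0.151916 = 0.0698814
  π_C·f_C = 0.37 × 0.0494301 = 0.0182891
Evidence: 0.031831 + 0.0698814 + 0.0182891 = 0.120002
P(Cluster A | x₁, x₂) ≈ 0.2653

0.2653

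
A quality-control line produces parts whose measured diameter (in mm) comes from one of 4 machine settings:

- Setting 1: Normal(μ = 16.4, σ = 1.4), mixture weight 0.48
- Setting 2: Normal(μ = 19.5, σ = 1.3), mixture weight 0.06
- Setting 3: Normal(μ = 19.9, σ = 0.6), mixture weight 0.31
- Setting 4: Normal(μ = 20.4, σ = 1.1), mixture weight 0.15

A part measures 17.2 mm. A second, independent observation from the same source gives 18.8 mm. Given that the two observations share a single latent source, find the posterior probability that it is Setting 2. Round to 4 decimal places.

0.1169

P(component k | x) = w_k·f_k(x) / marginal(x), where marginal(x) = Σ_j w_j·f_j(x).
Since both observations come from the same component, the likelihood for component k is f_k(x₁)·f_k(x₂).
  p_1 = [0.242034] × [0.0655594] = 0.0158676
  p_2 = [0.064159] × [0.265465] = 0.0170319
  p_3 = [2.66396e-05] × [0.123852] = 3.29936e-06
  p_4 = [0.00527038] × [0.125921] = 0.000663651
Weight by the priors:
  w_1·p_1 = 0.48 × 0.0158676 = 0.00761646
  w_2·p_2 = 0.06 × 0.0170319 = 0.00102192
  w_3·p_3 = 0.31 × 3.29936e-06 = 1.0228e-06
  w_4·p_4 = 0.15 × 0.000663651 = 9.95477e-05
Sum: 0.00761646 + 0.00102192 + 1.0228e-06 + 9.95477e-05 = 0.00873895
So the posterior for Setting 2 is 0.00102192 / 0.00873895 ≈ 0.1169.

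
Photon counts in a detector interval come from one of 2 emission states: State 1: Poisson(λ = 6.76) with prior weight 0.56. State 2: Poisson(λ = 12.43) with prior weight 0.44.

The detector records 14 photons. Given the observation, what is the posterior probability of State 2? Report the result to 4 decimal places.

P(component k | x) = P(Z=k)·f_k(x) / marginal(x), where marginal(x) = Σ_j P(Z=j)·f_j(x).
Poisson probabilities:
  p_1 = e^(−6.76)·6.76^14/14! = 0.00553369
  p_2 = e^(−12.43)·12.43^14/14! = 0.0963623
Weight by the priors:
  P(Z=1)·p_1 = 0.56 × 0.00553369 = 0.00309887
  P(Z=2)·p_2 = 0.44 × 0.0963623 = 0.0423994
Marginal: 0.00309887 + 0.0423994 = 0.0454983
P(State 2 | x) ≈ 0.9319

0.9319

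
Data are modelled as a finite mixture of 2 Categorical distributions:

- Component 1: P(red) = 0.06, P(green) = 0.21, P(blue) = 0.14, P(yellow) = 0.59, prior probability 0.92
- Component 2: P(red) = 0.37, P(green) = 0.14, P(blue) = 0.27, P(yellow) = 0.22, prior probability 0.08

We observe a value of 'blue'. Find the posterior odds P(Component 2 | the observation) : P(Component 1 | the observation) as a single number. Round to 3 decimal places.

0.168

The posterior odds equal the prior odds times the likelihood ratio: (π_i/π_j)·(f_i(x)/f_j(x)).
Categorical probabilities:
  p_1 = 0.14
  p_2 = 0.27
Posterior odds = (π_2·p_2) / (π_1·p_1) = (0.08·0.27) / (0.92·0.14) = 0.0216 / 0.1288 ≈ 0.168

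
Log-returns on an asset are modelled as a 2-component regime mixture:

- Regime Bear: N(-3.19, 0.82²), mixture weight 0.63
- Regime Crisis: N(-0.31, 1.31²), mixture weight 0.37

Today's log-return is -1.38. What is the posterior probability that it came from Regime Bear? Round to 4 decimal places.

By Bayes' theorem, P(k | x) = w_k f_k(x) / Σ_j w_j f_j(x).
Component likelihoods at x = -1.38:
  L_Bear = (1/(0.82·√(2π)))·exp(−(-1.38−-3.19)²/(2·0.82²)) = 0.486515·exp(-2.43612) = 0.0425697
  L_Crisis = (1/(1.31·√(2π)))·exp(−(-1.38−-0.31)²/(2·1.31²)) = 0.304536·exp(-0.33358) = 0.218157
Unnormalised posteriors:
  w_Bear·L_Bear = 0.63 × 0.0425697 = 0.0268189
  w_Crisis·L_Crisis = 0.37 × 0.218157 = 0.080718
Sum: 0.0268189 + 0.080718 = 0.107537
So the posterior for Regime Bear is 0.0268189 / 0.107537 ≈ 0.2494.

0.2494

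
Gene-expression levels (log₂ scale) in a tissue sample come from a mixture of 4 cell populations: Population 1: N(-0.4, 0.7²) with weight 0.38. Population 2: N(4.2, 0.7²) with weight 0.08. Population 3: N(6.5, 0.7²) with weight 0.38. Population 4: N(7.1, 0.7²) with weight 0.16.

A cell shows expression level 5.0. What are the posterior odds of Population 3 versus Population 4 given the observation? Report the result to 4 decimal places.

Only the two components matter; the odds are (P(Z=i) f_i(x)) / (P(Z=j) f_j(x)).
Component likelihoods at x = 5.0:
  L_1 = 6.81295e-14
  L_2 = 0.296614
  L_3 = 0.057373
  L_4 = 0.00633121
Odds = (0.38/0.16) × (0.057373/0.00633121) = 2.375 × 9.06193 ≈ 21.5221

21.5221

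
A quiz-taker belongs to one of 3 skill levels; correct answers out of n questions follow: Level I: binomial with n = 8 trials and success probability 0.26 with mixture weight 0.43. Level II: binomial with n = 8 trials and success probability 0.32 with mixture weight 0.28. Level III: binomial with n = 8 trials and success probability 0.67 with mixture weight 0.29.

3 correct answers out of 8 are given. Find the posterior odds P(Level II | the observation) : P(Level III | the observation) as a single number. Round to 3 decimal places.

3.908

Since P(k|x) ∝ P(Z=k) f_k(x), the posterior odds are P(Z=i) f_i(x) / (P(Z=j) f_j(x)).
Component likelihoods at x = 3 correct answers out of 8:
  L_I = 0.218407
  L_II = 0.266798
  L_III = 0.0659147
Posterior odds = (P(Z=II)·L_II) / (P(Z=III)·L_III) = (0.28·0.266798) / (0.29·0.0659147) = 0.0747034 / 0.0191153 ≈ 3.908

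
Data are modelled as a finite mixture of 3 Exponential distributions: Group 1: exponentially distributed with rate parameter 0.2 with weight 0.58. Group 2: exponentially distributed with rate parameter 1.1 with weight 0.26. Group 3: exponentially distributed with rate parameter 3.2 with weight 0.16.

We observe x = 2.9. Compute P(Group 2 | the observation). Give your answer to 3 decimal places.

0.153

The responsibility of component k is P(Z=k) f_k(x) divided by Σ_j P(Z=j) f_j(x).
Component likelihoods at x = 2.9:
  p_1 = 0.11198
  p_2 = 0.0452891
  p_3 = 0.000298468
Prior × likelihood for each component:
  P(Z=1)·p_1 = 0.58 × 0.11198 = 0.0649482
  P(Z=2)·p_2 = 0.26 × 0.0452891 = 0.0117752
  P(Z=3)·p_3 = 0.16 × 0.000298468 = 4.77548e-05
Normaliser: 0.0649482 + 0.0117752 + 4.77548e-05 = 0.0767711
P(Group 2 | 2.9) = 0.0117752 / 0.0767711 ≈ 0.153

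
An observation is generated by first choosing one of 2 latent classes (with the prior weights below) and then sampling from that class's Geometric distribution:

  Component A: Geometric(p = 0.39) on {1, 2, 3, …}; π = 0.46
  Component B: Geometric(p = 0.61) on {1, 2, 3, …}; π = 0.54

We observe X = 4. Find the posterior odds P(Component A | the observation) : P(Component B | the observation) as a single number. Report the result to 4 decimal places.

Only the two components matter; the odds are (P(Z=i) f_i(x)) / (P(Z=j) f_j(x)).
Geometric probabilities:
  p_A = 0.39·(1−0.39)^3 = 0.39·0.226981 = 0.0885226
  p_B = 0.61·(1−0.61)^3 = 0.61·0.059319 = 0.0361846
Odds = (0.46/0.54) × (0.0885226/0.0361846) = 0.851852 × 2.44642 ≈ 2.0840

2.0840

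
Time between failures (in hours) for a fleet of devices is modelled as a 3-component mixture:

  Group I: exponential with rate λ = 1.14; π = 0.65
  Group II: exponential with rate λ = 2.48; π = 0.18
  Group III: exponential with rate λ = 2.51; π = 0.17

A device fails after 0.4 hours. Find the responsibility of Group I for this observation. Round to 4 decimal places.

The responsibility of component k is π_k f_k(x) divided by Σ_j π_j f_j(x).
Evaluate each component's likelihood at the observed value:
  p_I = 0.722548
  p_II = 0.919669
  p_III = 0.919691
Weight by the priors:
  π_I·p_I = 0.65 × 0.722548 = 0.469656
  π_II·p_II = 0.18 × 0.919669 = 0.16554
  π_III·p_III = 0.17 × 0.919691 = 0.156348
Normaliser: 0.469656 + 0.16554 + 0.156348 = 0.791544
So the posterior for Group I is 0.469656 / 0.791544 ≈ 0.5933.

0.5933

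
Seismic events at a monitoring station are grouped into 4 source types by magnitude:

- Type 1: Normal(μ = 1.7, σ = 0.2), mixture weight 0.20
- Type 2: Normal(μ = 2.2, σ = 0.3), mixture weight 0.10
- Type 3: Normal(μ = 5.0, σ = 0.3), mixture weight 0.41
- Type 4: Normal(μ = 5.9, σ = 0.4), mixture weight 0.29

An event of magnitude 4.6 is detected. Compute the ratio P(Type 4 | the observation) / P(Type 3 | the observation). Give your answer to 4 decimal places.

Since P(k|x) ∝ P(Z=k) f_k(x), the posterior odds are P(Z=i) f_i(x) / (P(Z=j) f_j(x)).
Normal densities:
  f_1 = 4.41238e-46
  f_2 = 1.68409e-14
  f_3 = 0.5467
  f_4 = 0.00507262
Posterior odds = (P(Z=4)·f_4) / (P(Z=3)·f_3) = (0.29·0.00507262) / (0.41·0.5467) = 0.00147106 / 0.224147 ≈ 0.0066

0.0066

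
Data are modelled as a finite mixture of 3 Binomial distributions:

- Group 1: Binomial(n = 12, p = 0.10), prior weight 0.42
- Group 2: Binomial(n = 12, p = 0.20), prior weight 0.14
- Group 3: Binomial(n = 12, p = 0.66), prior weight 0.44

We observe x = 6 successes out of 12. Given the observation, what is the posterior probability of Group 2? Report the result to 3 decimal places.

Apply Bayes' rule: the posterior for each component is proportional to its prior times its likelihood at x.
Binomial probabilities:
  f_1 = C(12,6)·0.10^6·0.90^6 = 924·1e-06·0.531441 = 0.000491051
  f_2 = C(12,6)·0.20^6·0.80^6 = 924·6.4e-05·0.262144 = 0.0155021
  f_3 = C(12,6)·0.66^6·0.34^6 = 924·0.082654·0.0015448 = 0.11798
Unnormalised posteriors:
  π_1·f_1 = 0.42 × 0.000491051 = 0.000206242
  π_2·f_2 = 0.14 × 0.0155021 = 0.0021703
  π_3·f_3 = 0.44 × 0.11798 = 0.0519113
Evidence: 0.000206242 + 0.0021703 + 0.0519113 = 0.0542878
Responsibility of Group 2: 0.0021703 / 0.0542878 ≈ 0.040

0.040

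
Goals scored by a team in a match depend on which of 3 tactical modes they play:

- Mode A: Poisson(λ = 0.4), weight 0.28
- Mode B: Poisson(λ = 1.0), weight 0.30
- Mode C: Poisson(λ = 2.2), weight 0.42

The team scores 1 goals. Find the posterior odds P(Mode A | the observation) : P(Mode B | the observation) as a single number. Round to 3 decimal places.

Posterior odds = (π_i f_i(x)) / (π_j f_j(x)); the normalising sum cancels.
Poisson probabilities:
  f_A = 0.268128
  f_B = 0.367879
  f_C = 0.243767
0.0750758 / 0.110364 ≈ 0.680

0.680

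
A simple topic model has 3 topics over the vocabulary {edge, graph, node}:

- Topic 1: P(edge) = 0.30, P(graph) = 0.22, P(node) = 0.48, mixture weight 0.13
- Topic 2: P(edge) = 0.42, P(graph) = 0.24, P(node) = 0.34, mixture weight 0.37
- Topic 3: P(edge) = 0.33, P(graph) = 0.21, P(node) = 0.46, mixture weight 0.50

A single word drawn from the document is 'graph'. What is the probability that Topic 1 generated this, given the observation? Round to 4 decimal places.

0.1286

By Bayes' theorem, P(k | x) = π_k f_k(x) / Σ_j π_j f_j(x).
Component likelihoods at x = 'graph':
  L_1 = 0.22
  L_2 = 0.24
  L_3 = 0.21
Unnormalised posteriors:
  π_1·L_1 = 0.13 × 0.22 = 0.0286
  π_2·L_2 = 0.37 × 0.24 = 0.0888
  π_3·L_3 = 0.50 × 0.21 = 0.105
Sum: 0.0286 + 0.0888 + 0.105 = 0.2224
Responsibility of Topic 1: 0.0286 / 0.2224 ≈ 0.1286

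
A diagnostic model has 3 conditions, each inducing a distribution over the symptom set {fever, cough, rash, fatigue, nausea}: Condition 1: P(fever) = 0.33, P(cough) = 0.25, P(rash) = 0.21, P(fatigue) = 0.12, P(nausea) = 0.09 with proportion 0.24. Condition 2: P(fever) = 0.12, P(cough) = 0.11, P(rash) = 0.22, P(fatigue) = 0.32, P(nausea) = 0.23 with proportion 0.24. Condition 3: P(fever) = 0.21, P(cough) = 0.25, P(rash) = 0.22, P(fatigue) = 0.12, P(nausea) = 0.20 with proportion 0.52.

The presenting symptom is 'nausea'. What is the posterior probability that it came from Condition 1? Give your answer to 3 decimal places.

P(component k | x) = π_k·f_k(x) / marginal(x), where marginal(x) = Σ_j π_j·f_j(x).
Evaluate each component's likelihood at the observed value:
  L_1 = 0.09
  L_2 = 0.23
  L_3 = 0.2
Prior × likelihood for each component:
  π_1·L_1 = 0.24 × 0.09 = 0.0216
  π_2·L_2 = 0.24 × 0.23 = 0.0552
  π_3·L_3 = 0.52 × 0.2 = 0.104
Evidence: 0.0216 + 0.0552 + 0.104 = 0.1808
Responsibility of Condition 1: 0.0216 / 0.1808 ≈ 0.119

0.119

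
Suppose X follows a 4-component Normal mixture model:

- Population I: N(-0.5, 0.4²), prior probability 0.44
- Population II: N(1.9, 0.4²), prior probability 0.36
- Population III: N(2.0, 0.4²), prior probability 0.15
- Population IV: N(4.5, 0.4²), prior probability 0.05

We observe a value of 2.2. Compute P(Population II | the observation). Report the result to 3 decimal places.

0.672

Apply Bayes' rule: the posterior for each component is proportional to its prior times its likelihood at x.
Evaluate each component's likelihood at the observed value:
  p_I = (1/(0.4·√(2π)))·exp(−(2.2−-0.5)²/(2·0.4²)) = 0.997356·exp(-22.78125) = 1.27373e-10
  p_II = (1/(0.4·√(2π)))·exp(−(2.2−1.9)²/(2·0.4²)) = 0.997356·exp(-0.28125) = 0.752844
  p_III = (1/(0.4·√(2π)))·exp(−(2.2−2.0)²/(2·0.4²)) = 0.997356·exp(-0.12500) = 0.880163
  p_IV = (1/(0.4·√(2π)))·exp(−(2.2−4.5)²/(2·0.4²)) = 0.997356·exp(-16.53125) = 6.59811e-08
Unnormalised posteriors:
  π_I·p_I = 0.44 × 1.27373e-10 = 5.60443e-11
  π_II·p_II = 0.36 × 0.752844 = 0.271024
  π_III·p_III = 0.15 × 0.880163 = 0.132024
  π_IV·p_IV = 0.05 × 6.59811e-08 = 3.29905e-09
Evidence: 5.60443e-11 + 0.271024 + 0.132024 + 3.29905e-09 = 0.403048
P(Population II | x) = 0.271024 / 0.403048 ≈ 0.672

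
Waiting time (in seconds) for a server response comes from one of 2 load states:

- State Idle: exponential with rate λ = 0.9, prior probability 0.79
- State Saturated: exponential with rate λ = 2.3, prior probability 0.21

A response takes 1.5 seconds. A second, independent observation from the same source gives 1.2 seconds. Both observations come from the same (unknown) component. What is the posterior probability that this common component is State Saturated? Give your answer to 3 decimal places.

Posterior ∝ prior × likelihood, so P(k | x) ∝ π_k f_k(x); normalise over all components.
Since both observations come from the same component, the likelihood for component k is f_k(x₁)·f_k(x₂).
  f_Idle = [0.9·e^(−0.9·1.5) = 0.9·e^(−1.3500) = 0.233316] × [0.305636] = 0.0713098
  f_Saturated = [2.3·e^(−2.3·1.5) = 2.3·e^(−3.4500) = 0.073015] × [0.145571] = 0.0106289
Weight by the priors:
  π_Idle·f_Idle = 0.79 × 0.0713098 = 0.0563348
  π_Saturated·f_Saturated = 0.21 × 0.0106289 = 0.00223206
Normaliser: 0.0563348 + 0.00223206 = 0.0585668
Responsibility of State Saturated: 0.00223206 / 0.0585668 ≈ 0.038

0.038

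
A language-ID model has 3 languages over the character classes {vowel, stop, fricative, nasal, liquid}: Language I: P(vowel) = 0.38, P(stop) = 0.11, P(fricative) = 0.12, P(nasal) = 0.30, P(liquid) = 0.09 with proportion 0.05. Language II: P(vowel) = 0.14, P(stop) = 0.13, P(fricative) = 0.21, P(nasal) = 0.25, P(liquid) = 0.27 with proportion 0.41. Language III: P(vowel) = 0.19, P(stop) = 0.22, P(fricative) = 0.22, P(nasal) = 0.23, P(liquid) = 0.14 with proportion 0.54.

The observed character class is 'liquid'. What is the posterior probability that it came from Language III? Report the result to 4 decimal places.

0.3962

The responsibility of component k is P(Z=k) f_k(x) divided by Σ_j P(Z=j) f_j(x).
Categorical probabilities:
  L_I = P(liquid | comp) = 0.09
  L_II = P(liquid | comp) = 0.27
  L_III = P(liquid | comp) = 0.14
Multiply by the mixture weights:
  P(Z=I)·L_I = 0.05 × 0.09 = 0.0045
  P(Z=II)·L_II = 0.41 × 0.27 = 0.1107
  P(Z=III)·L_III = 0.54 × 0.14 = 0.0756
Marginal: 0.0045 + 0.1107 + 0.0756 = 0.1908
So the posterior for Language III is 0.0756 / 0.1908 ≈ 0.3962.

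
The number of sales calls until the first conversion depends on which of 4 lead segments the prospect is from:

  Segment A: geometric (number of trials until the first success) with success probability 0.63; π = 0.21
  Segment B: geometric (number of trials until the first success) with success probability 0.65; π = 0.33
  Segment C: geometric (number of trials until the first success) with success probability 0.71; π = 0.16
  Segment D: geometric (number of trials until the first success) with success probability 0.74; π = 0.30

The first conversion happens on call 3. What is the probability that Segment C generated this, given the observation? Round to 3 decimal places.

0.139

The responsibility of component k is P(Z=k) f_k(x) divided by Σ_j P(Z=j) f_j(x).
Geometric probabilities:
  L_A = 0.63·(1−0.63)^2 = 0.63·0.1369 = 0.086247
  L_B = 0.65·(1−0.65)^2 = 0.65·0.1225 = 0.079625
  L_C = 0.71·(1−0.71)^2 = 0.71·0.0841 = 0.059711
  L_D = 0.74·(1−0.74)^2 = 0.74·0.0676 = 0.050024
Prior × likelihood for each component:
  P(Z=A)·L_A = 0.21 × 0.086247 = 0.0181119
  P(Z=B)·L_B = 0.33 × 0.079625 = 0.0262762
  P(Z=C)·L_C = 0.16 × 0.059711 = 0.00955376
  P(Z=D)·L_D = 0.30 × 0.050024 = 0.0150072
Marginal: 0.0181119 + 0.0262762 + 0.00955376 + 0.0150072 = 0.0689491
P(Segment C | data) = 0.00955376 / 0.0689491 ≈ 0.139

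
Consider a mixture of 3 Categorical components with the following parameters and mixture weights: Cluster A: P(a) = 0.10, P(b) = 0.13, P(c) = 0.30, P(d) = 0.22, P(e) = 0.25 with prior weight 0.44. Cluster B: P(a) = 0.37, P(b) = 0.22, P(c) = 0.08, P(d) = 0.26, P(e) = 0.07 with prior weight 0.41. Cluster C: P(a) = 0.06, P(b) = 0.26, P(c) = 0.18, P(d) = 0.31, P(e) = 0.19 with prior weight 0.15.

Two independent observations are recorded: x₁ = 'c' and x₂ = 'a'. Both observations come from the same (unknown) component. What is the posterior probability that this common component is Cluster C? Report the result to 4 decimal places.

P(component k | x) = w_k·f_k(x) / marginal(x), where marginal(x) = Σ_j w_j·f_j(x).
Since both observations come from the same component, the likelihood for component k is f_k(x₁)·f_k(x₂).
  f_A = [P(c | comp) = 0.30] × [0.1] = 0.03
  f_B = [P(c | comp) = 0.08] × [0.37] = 0.0296
  f_C = [P(c | comp) = 0.18] × [0.06] = 0.0108
Unnormalised posteriors:
  w_A·f_A = 0.44 × 0.03 = 0.0132
  w_B·f_B = 0.41 × 0.0296 = 0.012136
  w_C·f_C = 0.15 × 0.0108 = 0.00162
Marginal: 0.0132 + 0.012136 + 0.00162 = 0.026956
Responsibility of Cluster C: 0.00162 / 0.026956 ≈ 0.0601

0.0601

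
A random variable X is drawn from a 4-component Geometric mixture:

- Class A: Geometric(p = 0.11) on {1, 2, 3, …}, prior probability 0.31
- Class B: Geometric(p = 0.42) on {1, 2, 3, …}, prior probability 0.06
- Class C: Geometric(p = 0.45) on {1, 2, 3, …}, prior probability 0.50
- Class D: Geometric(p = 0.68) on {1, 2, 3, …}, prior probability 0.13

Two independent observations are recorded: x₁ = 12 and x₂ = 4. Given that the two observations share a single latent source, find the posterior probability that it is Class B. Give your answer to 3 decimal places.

0.007

Posterior ∝ prior × likelihood, so P(k | x) ∝ P(Z=k) f_k(x); normalise over all components.
Since both observations come from the same component, the likelihood for component k is f_k(x₁)·f_k(x₂).
  p_A = [0.11·(1−0.11)^11 = 0.11·0.277517 = 0.0305269] × [0.0775466] = 0.00236726
  p_B = [0.42·(1−0.42)^11 = 0.42·0.00249866 = 0.00104944] × [0.081947] = 8.59984e-05
  p_C = [0.45·(1−0.45)^11 = 0.45·0.00139312 = 0.000626906] × [0.0748688] = 4.69356e-05
  p_D = [0.68·(1−0.68)^11 = 0.68·3.60288e-06 = 2.44996e-06] × [0.0222822] = 5.45906e-08
Prior × likelihood for each component:
  P(Z=A)·p_A = 0.31 × 0.00236726 = 0.00073385
  P(Z=B)·p_B = 0.06 × 8.59984e-05 = 5.15991e-06
  P(Z=C)·p_C = 0.50 × 4.69356e-05 = 2.34678e-05
  P(Z=D)·p_D = 0.13 × 5.45906e-08 = 7.09677e-09
Sum: 0.00073385 + 5.15991e-06 + 2.34678e-05 + 7.09677e-09 = 0.000762485
Responsibility of Class B: 5.15991e-06 / 0.000762485 ≈ 0.007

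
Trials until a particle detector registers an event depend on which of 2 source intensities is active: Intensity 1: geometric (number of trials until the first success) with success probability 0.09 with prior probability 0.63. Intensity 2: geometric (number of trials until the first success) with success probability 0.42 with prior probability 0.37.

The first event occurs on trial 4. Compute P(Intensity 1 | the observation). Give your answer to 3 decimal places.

0.585

By Bayes' theorem, P(k | x) = π_k f_k(x) / Σ_j π_j f_j(x).
Geometric probabilities:
  p_1 = 0.0678214
  p_2 = 0.081947
Weight by the priors:
  π_1·p_1 = 0.63 × 0.0678214 = 0.0427275
  π_2·p_2 = 0.37 × 0.081947 = 0.0303204
Evidence: 0.0427275 + 0.0303204 = 0.0730479
Responsibility of Intensity 1: 0.0427275 / 0.0730479 ≈ 0.585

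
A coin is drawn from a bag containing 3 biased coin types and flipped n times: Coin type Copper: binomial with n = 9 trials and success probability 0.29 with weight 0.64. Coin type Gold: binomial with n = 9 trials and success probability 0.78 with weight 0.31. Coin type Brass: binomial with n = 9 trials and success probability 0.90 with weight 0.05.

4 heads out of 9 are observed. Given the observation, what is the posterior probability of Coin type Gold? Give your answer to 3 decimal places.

0.067

Apply Bayes' rule: the posterior for each component is proportional to its prior times its likelihood at x.
Component likelihoods at x = 4 heads out of 9:
  f_Copper = C(9,4)·0.29^4·0.71^5 = 126·0.00707281·0.180423 = 0.160788
  f_Gold = C(9,4)·0.78^4·0.22^5 = 126·0.370151·0.000515363 = 0.024036
  f_Brass = C(9,4)·0.90^4·0.10^5 = 126·0.6561·1e-05 = 0.000826686
Weight by the priors:
  P(Z=Copper)·f_Copper = 0.64 × 0.160788 = 0.102904
  P(Z=Gold)·f_Gold = 0.31 × 0.024036 = 0.00745116
  P(Z=Brass)·f_Brass = 0.05 × 0.000826686 = 4.13343e-05
Denominator: 0.102904 + 0.00745116 + 4.13343e-05 = 0.110397
P(Coin type Gold | 4 heads out of 9) = 0.00745116 / 0.110397 ≈ 0.067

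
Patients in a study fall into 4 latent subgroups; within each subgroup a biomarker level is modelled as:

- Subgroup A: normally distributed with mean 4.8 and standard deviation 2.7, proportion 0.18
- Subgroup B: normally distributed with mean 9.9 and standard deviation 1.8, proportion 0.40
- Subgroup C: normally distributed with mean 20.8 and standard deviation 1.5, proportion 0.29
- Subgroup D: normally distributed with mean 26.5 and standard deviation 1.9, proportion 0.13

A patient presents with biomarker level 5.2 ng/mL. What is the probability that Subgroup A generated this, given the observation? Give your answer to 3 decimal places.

0.900

Posterior ∝ prior × likelihood, so P(k | x) ∝ π_k f_k(x); normalise over all components.
Normal densities:
  p_A = (1/(2.7·√(2π)))·exp(−(5.2−4.8)²/(2·2.7²)) = 0.147756·exp(-0.01097) = 0.146144
  p_B = (1/(1.8·√(2π)))·exp(−(5.2−9.9)²/(2·1.8²)) = 0.221635·exp(-3.40895) = 0.00733076
  p_C = (1/(1.5·√(2π)))·exp(−(5.2−20.8)²/(2·1.5²)) = 0.265962·exp(-54.08000) = 8.67308e-25
  p_D = (1/(1.9·√(2π)))·exp(−(5.2−26.5)²/(2·1.9²)) = 0.209970·exp(-62.83795) = 1.07642e-28
Unnormalised posteriors:
  π_A·p_A = 0.18 × 0.146144 = 0.0263059
  π_B·p_B = 0.40 × 0.00733076 = 0.0029323
  π_C·p_C = 0.29 × 8.67308e-25 = 2.51519e-25
  π_D·p_D = 0.13 × 1.07642e-28 = 1.39935e-29
Denominator: 0.0263059 + 0.0029323 + 2.51519e-25 + 1.39935e-29 = 0.0292382
P(Subgroup A | the observation) = 0.0263059 / 0.0292382 ≈ 0.900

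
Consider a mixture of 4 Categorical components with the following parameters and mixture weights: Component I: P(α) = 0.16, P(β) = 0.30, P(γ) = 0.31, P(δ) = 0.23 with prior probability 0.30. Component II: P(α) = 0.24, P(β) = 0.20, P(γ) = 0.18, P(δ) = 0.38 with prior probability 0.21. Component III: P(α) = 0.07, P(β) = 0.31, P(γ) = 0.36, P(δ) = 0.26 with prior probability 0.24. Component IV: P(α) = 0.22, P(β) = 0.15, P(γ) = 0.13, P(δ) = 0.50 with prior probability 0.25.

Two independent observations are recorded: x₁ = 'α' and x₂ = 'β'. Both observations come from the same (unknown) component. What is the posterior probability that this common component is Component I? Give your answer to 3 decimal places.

The responsibility of component k is π_k f_k(x) divided by Σ_j π_j f_j(x).
Since both observations come from the same component, the likelihood for component k is f_k(x₁)·f_k(x₂).
  L_I = [P(α | comp) = 0.16] × [0.3] = 0.048
  L_II = [P(α | comp) = 0.24] × [0.2] = 0.048
  L_III = [P(α | comp) = 0.07] × [0.31] = 0.0217
  L_IV = [P(α | comp) = 0.22] × [0.15] = 0.033
Unnormalised posteriors:
  π_I·L_I = 0.30 × 0.048 = 0.0144
  π_II·L_II = 0.21 × 0.048 = 0.01008
  π_III·L_III = 0.24 × 0.0217 = 0.005208
  π_IV·L_IV = 0.25 × 0.033 = 0.00825
Normaliser: 0.0144 + 0.01008 + 0.005208 + 0.00825 = 0.037938
So the posterior for Component I is 0.0144 / 0.037938 ≈ 0.380.

0.380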